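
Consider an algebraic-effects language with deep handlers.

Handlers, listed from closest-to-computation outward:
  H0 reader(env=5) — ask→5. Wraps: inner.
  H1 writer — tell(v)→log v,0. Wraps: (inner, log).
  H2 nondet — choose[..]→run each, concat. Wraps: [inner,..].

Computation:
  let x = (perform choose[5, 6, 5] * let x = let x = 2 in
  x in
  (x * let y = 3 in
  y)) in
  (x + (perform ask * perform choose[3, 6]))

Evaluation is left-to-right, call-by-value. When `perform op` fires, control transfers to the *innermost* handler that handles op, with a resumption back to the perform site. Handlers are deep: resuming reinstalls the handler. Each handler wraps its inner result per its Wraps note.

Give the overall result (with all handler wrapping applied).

Answer: [(45, ()), (60, ()), (51, ()), (66, ()), (45, ()), (60, ())]

Evaluation trace:
choose[5, 6, 5] @ H2
  branch[0] choose=5:
    ask @ H0 ⇒ 5
    choose[3, 6] @ H2
      branch[0] choose=3:
        H0 returns 45
        H1 returns (45, ())
        H2 returns [(45, ())]
      branch[1] choose=6:
        H0 returns 60
        H1 returns (60, ())
        H2 returns [(60, ())]
  branch[1] choose=6:
    ask @ H0 ⇒ 5
    choose[3, 6] @ H2
      branch[0] choose=3:
        H0 returns 51
        H1 returns (51, ())
        H2 returns [(51, ())]
      branch[1] choose=6:
        H0 returns 66
        H1 returns (66, ())
        H2 returns [(66, ())]
  branch[2] choose=5:
    ask @ H0 ⇒ 5
    choose[3, 6] @ H2
      branch[0] choose=3:
        H0 returns 45
        H1 returns (45, ())
        H2 returns [(45, ())]
      branch[1] choose=6:
        H0 returns 60
        H1 returns (60, ())
        H2 returns [(60, ())]
= [(45, ()), (60, ()), (51, ()), (66, ()), (45, ()), (60, ())]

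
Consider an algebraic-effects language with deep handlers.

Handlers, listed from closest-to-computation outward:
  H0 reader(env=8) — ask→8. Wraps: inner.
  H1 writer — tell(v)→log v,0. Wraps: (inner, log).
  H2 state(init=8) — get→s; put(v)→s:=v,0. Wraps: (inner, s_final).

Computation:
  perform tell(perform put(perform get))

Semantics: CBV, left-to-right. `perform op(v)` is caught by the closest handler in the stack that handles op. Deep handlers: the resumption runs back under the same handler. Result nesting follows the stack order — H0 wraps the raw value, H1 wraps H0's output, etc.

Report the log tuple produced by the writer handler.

Answer: (0)

Evaluation trace:
get @ H2 ⇒ 8
put(8) @ H2 ⇒ s:=8
tell(0) @ H1 ⇒ log+=0
H0 returns 0
H1 returns (0, (0))
H2 returns ((0, (0)), 8)
= ((0, (0)), 8)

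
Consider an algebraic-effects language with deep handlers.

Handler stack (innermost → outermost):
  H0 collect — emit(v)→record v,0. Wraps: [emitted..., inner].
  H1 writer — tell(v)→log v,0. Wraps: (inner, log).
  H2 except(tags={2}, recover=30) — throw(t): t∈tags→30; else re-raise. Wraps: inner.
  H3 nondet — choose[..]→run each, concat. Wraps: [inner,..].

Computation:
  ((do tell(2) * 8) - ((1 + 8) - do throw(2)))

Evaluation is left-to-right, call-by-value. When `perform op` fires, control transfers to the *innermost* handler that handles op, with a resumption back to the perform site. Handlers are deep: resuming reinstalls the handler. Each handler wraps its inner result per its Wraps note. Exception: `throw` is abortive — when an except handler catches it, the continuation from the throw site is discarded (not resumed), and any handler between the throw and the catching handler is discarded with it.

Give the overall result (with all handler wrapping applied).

Answer: [30]

Working:
tell(2) @ H1 ⇒ log+=2
throw(2) @ H2 caught ⇒ 30
H3 returns [30]
= [30]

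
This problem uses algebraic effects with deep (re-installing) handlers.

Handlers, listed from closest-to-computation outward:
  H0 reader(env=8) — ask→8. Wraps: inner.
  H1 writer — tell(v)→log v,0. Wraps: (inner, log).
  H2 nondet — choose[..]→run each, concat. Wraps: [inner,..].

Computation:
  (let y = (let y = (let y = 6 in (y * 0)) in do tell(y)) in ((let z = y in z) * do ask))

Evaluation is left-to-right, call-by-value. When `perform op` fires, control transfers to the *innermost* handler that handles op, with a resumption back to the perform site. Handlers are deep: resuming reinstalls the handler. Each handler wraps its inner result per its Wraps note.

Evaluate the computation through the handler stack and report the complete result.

Answer: [(0, (0))]

Working:
tell(0) @ H1 ⇒ log+=0
ask @ H0 ⇒ 8
H0 returns 0
H1 returns (0, (0))
H2 returns [(0, (0))]
= [(0, (0))]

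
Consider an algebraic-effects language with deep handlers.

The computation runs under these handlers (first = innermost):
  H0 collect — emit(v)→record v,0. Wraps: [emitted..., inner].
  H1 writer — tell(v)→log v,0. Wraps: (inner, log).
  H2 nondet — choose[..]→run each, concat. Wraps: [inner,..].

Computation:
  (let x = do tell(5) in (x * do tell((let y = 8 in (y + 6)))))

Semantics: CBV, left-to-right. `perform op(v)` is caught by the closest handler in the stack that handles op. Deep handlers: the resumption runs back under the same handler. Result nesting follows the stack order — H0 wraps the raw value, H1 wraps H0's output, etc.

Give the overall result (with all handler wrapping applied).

Answer: [([0], (5, 14))]

Working:
tell(5) @ H1 ⇒ log+=5
tell(14) @ H1 ⇒ log+=14
H0 returns [0]
H1 returns ([0], (5, 14))
H2 returns [([0], (5, 14))]
= [([0], (5, 14))]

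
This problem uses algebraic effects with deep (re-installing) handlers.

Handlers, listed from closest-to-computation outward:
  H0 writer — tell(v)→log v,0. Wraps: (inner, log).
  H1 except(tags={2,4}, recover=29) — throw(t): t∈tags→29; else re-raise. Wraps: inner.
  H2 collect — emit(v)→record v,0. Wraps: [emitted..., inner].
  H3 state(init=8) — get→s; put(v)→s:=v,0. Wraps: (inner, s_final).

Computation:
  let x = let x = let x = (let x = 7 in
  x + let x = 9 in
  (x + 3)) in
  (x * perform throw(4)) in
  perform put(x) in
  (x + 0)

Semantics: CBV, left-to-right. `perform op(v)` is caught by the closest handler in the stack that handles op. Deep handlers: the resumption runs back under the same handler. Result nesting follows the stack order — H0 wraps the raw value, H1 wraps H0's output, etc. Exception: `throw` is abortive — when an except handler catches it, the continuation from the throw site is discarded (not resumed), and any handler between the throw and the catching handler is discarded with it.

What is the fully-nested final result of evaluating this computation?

Step-by-step:
throw(4) @ H1 caught ⇒ 29
H2 returns [29]
H3 returns ([29], 8)
= ([29], 8)

Answer: ([29], 8)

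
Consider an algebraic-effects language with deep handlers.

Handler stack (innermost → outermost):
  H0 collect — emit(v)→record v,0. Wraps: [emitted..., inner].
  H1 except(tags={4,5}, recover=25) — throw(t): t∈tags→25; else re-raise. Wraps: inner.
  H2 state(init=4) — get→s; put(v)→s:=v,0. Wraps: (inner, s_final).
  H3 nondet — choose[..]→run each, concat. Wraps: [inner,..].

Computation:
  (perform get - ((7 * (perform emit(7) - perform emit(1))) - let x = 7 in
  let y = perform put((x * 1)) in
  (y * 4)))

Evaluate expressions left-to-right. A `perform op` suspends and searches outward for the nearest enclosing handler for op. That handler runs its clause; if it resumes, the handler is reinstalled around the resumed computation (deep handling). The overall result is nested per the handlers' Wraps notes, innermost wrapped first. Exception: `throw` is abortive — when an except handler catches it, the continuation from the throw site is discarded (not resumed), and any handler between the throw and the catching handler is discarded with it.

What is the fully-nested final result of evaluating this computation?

Answer: [([7, 1, 4], 7)]

Evaluation trace:
get @ H2 ⇒ 4
emit(7) @ H0 ⇒ out+=7
emit(1) @ H0 ⇒ out+=1
put(7) @ H2 ⇒ s:=7
H0 returns [7, 1, 4]
H1 returns [7, 1, 4]
H2 returns ([7, 1, 4], 7)
H3 returns [([7, 1, 4], 7)]
= [([7, 1, 4], 7)]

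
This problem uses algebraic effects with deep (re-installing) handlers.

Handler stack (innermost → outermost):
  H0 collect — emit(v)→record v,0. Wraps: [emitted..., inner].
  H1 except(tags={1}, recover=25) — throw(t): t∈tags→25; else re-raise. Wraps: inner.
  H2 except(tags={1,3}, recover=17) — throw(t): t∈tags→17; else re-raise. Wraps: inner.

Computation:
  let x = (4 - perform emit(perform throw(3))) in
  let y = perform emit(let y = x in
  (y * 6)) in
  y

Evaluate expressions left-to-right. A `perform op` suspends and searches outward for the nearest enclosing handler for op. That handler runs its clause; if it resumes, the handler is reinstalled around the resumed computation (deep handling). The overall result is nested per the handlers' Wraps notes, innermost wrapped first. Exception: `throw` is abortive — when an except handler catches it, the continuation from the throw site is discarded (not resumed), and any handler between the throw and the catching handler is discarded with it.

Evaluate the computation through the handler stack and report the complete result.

Answer: 17

Working:
throw(3) @ H1 re-raised
throw(3) @ H2 caught ⇒ 17
= 17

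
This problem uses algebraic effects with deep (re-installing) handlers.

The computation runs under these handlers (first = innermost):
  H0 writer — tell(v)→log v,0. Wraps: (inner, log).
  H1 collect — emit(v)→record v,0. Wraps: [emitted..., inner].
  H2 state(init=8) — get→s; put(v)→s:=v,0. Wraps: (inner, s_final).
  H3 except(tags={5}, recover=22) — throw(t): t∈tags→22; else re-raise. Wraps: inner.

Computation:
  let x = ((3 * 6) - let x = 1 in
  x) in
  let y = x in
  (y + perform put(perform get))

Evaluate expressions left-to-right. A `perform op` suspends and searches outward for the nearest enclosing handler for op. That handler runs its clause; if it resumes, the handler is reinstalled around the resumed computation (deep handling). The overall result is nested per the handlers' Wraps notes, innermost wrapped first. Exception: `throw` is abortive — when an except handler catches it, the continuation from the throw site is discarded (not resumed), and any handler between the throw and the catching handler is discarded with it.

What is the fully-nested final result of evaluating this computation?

Step-by-step:
get @ H2 ⇒ 8
put(8) @ H2 ⇒ s:=8
H0 returns (17, ())
H1 returns [(17, ())]
H2 returns ([(17, ())], 8)
H3 returns ([(17, ())], 8)
= ([(17, ())], 8)

Answer: ([(17, ())], 8)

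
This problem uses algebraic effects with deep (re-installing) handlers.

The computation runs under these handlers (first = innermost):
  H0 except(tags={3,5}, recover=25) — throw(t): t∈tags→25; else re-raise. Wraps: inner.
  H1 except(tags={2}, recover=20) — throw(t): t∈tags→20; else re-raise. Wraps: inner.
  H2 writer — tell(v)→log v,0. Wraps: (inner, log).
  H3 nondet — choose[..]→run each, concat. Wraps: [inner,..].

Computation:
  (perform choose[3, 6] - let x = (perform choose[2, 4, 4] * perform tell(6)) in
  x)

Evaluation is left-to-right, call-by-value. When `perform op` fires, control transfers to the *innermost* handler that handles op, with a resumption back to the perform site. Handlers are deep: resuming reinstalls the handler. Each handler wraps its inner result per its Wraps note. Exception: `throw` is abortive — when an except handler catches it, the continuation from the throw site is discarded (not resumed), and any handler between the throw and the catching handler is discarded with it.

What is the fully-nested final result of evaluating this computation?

Evaluation trace:
choose[3, 6] @ H3
  branch[0] choose=3:
    choose[2, 4, 4] @ H3
      branch[0] choose=2:
        tell(6) @ H2 ⇒ log+=6
        H0 returns 3
        H1 returns 3
        H2 returns (3, (6))
        H3 returns [(3, (6))]
      branch[1] choose=4:
        tell(6) @ H2 ⇒ log+=6
        H0 returns 3
        H1 returns 3
        H2 returns (3, (6))
        H3 returns [(3, (6))]
      branch[2] choose=4:
        tell(6) @ H2 ⇒ log+=6
        H0 returns 3
        H1 returns 3
        H2 returns (3, (6))
        H3 returns [(3, (6))]
  branch[1] choose=6:
    choose[2, 4, 4] @ H3
      branch[0] choose=2:
        tell(6) @ H2 ⇒ log+=6
        H0 returns 6
        H1 returns 6
        H2 returns (6, (6))
        H3 returns [(6, (6))]
      branch[1] choose=4:
        tell(6) @ H2 ⇒ log+=6
        H0 returns 6
        H1 returns 6
        H2 returns (6, (6))
        H3 returns [(6, (6))]
      branch[2] choose=4:
        tell(6) @ H2 ⇒ log+=6
        H0 returns 6
        H1 returns 6
        H2 returns (6, (6))
        H3 returns [(6, (6))]
= [(3, (6)), (3, (6)), (3, (6)), (6, (6)), (6, (6)), (6, (6))]

Answer: [(3, (6)), (3, (6)), (3, (6)), (6, (6)), (6, (6)), (6, (6))]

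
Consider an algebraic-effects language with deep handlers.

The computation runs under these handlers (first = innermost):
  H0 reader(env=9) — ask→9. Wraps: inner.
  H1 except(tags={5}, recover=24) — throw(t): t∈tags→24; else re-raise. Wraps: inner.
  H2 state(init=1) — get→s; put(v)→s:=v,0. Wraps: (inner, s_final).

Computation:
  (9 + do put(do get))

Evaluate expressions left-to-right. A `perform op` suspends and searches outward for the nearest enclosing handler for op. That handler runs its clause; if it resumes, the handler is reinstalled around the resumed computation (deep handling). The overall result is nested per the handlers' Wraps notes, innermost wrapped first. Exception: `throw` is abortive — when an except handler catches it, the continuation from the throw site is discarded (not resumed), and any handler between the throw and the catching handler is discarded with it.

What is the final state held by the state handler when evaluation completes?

Working:
get @ H2 ⇒ 1
put(1) @ H2 ⇒ s:=1
H0 returns 9
H1 returns 9
H2 returns (9, 1)
= (9, 1)

Answer: 1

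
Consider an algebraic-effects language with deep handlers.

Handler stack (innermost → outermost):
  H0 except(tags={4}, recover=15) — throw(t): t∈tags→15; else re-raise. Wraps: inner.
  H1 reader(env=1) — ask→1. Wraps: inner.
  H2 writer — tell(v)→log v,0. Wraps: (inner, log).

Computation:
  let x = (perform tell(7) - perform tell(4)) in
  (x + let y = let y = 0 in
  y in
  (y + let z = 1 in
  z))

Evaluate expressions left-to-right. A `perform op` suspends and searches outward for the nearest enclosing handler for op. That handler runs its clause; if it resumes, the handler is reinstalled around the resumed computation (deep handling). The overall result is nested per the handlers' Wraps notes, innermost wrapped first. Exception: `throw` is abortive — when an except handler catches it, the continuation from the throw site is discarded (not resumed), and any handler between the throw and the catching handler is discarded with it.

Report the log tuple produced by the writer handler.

Answer: (7, 4)

Step-by-step:
tell(7) @ H2 ⇒ log+=7
tell(4) @ H2 ⇒ log+=4
H0 returns 1
H1 returns 1
H2 returns (1, (7, 4))
= (1, (7, 4))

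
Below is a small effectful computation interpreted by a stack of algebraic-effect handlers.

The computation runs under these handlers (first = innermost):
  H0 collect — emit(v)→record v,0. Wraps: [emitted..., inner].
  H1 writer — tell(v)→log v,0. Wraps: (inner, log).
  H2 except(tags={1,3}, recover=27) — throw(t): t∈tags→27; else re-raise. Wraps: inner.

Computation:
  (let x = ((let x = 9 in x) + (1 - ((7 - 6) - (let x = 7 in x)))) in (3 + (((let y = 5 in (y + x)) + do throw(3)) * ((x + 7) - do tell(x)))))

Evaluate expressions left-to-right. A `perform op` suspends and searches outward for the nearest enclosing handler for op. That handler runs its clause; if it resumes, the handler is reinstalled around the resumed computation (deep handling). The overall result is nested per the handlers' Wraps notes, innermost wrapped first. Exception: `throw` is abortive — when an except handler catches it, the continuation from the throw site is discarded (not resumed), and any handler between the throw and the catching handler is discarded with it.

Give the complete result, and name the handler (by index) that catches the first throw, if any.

Working:
throw(3) @ H2 caught ⇒ 27
= 27

Answer: 27 ; first throw caught by: H2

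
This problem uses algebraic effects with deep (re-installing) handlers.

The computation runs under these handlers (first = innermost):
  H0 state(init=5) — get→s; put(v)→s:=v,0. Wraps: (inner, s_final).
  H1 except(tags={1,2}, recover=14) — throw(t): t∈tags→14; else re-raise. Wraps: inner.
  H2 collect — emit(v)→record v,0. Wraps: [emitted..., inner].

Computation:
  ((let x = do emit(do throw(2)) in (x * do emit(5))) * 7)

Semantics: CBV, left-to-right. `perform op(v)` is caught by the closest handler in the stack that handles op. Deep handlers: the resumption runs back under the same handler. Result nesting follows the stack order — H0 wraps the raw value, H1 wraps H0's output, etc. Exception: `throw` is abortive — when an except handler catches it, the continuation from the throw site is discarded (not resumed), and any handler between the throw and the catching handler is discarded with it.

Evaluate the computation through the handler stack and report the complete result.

Working:
throw(2) @ H1 caught ⇒ 14
H2 returns [14]
= [14]

Answer: [14]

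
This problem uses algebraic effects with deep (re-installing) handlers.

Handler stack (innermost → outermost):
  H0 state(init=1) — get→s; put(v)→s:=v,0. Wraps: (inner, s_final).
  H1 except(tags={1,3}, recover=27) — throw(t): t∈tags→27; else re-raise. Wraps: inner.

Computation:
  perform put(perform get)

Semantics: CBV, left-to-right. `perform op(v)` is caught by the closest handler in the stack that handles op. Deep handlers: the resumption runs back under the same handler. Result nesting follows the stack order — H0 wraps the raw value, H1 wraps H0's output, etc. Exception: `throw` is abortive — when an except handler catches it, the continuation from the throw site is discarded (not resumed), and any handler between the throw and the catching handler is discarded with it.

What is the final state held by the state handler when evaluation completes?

Answer: 1

Evaluation trace:
get @ H0 ⇒ 1
put(1) @ H0 ⇒ s:=1
H0 returns (0, 1)
H1 returns (0, 1)
= (0, 1)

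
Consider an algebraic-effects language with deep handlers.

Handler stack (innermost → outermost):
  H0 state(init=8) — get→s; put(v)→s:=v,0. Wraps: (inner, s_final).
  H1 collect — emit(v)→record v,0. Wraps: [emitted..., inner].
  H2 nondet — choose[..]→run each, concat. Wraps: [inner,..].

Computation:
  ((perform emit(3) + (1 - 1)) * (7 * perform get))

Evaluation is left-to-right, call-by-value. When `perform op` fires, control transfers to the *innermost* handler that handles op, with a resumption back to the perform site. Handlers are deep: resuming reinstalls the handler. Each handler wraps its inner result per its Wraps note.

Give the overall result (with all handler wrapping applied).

Working:
emit(3) @ H1 ⇒ out+=3
get @ H0 ⇒ 8
H0 returns (0, 8)
H1 returns [3, (0, 8)]
H2 returns [[3, (0, 8)]]
= [[3, (0, 8)]]

Answer: [[3, (0, 8)]]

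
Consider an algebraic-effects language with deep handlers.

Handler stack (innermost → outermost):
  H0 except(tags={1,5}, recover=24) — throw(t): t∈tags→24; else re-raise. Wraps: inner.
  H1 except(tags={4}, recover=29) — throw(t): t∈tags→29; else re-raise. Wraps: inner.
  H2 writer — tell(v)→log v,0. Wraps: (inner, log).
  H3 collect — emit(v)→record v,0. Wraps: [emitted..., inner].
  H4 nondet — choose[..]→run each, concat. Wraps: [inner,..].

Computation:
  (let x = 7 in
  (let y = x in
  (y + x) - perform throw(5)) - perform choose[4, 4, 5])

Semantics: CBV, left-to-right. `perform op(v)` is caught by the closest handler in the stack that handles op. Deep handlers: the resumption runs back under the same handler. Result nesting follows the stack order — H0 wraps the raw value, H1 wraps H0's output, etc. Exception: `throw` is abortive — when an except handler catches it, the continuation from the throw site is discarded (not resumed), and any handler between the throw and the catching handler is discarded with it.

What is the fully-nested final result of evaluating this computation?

Step-by-step:
throw(5) @ H0 caught ⇒ 24
H1 returns 24
H2 returns (24, ())
H3 returns [(24, ())]
H4 returns [[(24, ())]]
= [[(24, ())]]

Answer: [[(24, ())]]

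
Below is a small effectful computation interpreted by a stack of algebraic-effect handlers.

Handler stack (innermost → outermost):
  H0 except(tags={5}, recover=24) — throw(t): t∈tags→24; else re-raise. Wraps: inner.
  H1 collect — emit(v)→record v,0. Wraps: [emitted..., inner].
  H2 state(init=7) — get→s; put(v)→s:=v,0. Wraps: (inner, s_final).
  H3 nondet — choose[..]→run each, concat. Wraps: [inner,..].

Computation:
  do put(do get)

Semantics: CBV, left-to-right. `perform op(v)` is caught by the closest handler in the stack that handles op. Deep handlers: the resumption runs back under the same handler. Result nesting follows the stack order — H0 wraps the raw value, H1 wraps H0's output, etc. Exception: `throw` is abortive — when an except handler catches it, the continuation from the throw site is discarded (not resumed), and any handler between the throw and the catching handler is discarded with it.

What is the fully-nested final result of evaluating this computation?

Working:
get @ H2 ⇒ 7
put(7) @ H2 ⇒ s:=7
H0 returns 0
H1 returns [0]
H2 returns ([0], 7)
H3 returns [([0], 7)]
= [([0], 7)]

Answer: [([0], 7)]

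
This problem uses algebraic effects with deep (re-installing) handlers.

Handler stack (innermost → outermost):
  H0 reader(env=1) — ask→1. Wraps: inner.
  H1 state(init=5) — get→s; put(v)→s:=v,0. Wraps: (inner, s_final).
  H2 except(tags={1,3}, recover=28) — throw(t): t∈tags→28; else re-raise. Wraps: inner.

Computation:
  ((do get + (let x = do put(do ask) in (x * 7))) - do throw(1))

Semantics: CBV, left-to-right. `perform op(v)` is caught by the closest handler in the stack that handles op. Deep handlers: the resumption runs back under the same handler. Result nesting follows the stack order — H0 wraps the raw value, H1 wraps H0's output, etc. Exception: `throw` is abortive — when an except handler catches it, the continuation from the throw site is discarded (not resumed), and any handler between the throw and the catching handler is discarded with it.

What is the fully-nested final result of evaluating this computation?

Evaluation trace:
get @ H1 ⇒ 5
ask @ H0 ⇒ 1
put(1) @ H1 ⇒ s:=1
throw(1) @ H2 caught ⇒ 28
= 28

Answer: 28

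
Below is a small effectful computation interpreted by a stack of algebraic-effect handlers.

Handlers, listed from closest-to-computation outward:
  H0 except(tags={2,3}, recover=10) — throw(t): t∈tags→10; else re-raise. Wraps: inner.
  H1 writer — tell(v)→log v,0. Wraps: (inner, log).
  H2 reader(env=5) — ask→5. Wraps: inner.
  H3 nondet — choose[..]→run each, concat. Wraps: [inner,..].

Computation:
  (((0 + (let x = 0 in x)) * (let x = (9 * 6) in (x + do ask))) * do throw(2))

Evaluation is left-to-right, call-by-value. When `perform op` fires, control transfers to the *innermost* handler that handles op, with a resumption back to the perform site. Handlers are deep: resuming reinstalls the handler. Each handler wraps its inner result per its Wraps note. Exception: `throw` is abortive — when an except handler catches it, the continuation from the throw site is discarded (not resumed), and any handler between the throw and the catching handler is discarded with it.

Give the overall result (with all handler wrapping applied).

Answer: [(10, ())]

Evaluation trace:
ask @ H2 ⇒ 5
throw(2) @ H0 caught ⇒ 10
H1 returns (10, ())
H2 returns (10, ())
H3 returns [(10, ())]
= [(10, ())]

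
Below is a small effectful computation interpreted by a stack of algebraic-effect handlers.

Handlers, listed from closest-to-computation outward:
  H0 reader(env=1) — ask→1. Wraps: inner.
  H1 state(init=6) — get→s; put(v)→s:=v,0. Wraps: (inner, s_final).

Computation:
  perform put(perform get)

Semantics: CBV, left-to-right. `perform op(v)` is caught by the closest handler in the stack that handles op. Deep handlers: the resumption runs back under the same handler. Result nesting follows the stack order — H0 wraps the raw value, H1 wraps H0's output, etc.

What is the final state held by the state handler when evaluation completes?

Answer: 6

Evaluation trace:
get @ H1 ⇒ 6
put(6) @ H1 ⇒ s:=6
H0 returns 0
H1 returns (0, 6)
= (0, 6)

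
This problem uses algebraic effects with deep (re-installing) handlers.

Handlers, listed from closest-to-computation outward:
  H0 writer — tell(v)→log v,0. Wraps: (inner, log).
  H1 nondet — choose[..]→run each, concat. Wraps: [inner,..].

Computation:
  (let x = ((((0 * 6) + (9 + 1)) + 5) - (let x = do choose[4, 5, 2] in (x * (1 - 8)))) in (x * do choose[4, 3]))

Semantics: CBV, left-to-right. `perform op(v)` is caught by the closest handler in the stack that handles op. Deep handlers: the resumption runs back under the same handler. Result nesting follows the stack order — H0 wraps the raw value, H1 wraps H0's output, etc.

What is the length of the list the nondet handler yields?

Answer: 6

Evaluation trace:
choose[4, 5, 2] @ H1
  branch[0] choose=4:
    choose[4, 3] @ H1
      branch[0] choose=4:
        H0 returns (172, ())
        H1 returns [(172, ())]
      branch[1] choose=3:
        H0 returns (129, ())
        H1 returns [(129, ())]
  branch[1] choose=5:
    choose[4, 3] @ H1
      branch[0] choose=4:
        H0 returns (200, ())
        H1 returns [(200, ())]
      branch[1] choose=3:
        H0 returns (150, ())
        H1 returns [(150, ())]
  branch[2] choose=2:
    choose[4, 3] @ H1
      branch[0] choose=4:
        H0 returns (116, ())
        H1 returns [(116, ())]
      branch[1] choose=3:
        H0 returns (87, ())
        H1 returns [(87, ())]
= [(172, ()), (129, ()), (200, ()), (150, ()), (116, ()), (87, ())]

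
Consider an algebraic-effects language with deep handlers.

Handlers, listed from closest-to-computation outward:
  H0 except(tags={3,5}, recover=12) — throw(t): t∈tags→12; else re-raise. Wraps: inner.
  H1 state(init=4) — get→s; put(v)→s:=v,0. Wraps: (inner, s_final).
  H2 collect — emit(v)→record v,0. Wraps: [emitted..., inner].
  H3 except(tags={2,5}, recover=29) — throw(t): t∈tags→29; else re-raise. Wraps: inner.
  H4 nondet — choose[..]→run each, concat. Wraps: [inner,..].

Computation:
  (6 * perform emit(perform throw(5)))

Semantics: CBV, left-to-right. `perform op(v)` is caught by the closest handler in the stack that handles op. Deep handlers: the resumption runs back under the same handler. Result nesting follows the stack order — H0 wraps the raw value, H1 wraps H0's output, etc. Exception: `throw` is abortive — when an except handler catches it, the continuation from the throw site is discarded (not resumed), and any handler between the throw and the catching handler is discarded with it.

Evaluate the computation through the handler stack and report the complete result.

Answer: [[(12, 4)]]

Evaluation trace:
throw(5) @ H0 caught ⇒ 12
H1 returns (12, 4)
H2 returns [(12, 4)]
H3 returns [(12, 4)]
H4 returns [[(12, 4)]]
= [[(12, 4)]]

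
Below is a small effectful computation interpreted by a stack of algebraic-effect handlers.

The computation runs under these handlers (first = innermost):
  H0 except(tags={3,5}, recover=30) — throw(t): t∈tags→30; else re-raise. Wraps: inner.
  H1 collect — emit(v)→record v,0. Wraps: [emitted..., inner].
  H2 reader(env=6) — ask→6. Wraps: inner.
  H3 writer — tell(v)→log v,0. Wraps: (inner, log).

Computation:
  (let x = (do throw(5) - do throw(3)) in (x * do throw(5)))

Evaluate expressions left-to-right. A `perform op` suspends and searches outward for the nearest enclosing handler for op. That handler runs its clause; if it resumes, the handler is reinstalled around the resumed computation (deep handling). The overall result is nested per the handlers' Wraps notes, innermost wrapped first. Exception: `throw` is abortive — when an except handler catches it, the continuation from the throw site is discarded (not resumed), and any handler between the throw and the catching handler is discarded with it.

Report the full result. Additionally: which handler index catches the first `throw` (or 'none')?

Evaluation trace:
throw(5) @ H0 caught ⇒ 30
H1 returns [30]
H2 returns [30]
H3 returns ([30], ())
= ([30], ())

Answer: ([30], ()) ; first throw caught by: H0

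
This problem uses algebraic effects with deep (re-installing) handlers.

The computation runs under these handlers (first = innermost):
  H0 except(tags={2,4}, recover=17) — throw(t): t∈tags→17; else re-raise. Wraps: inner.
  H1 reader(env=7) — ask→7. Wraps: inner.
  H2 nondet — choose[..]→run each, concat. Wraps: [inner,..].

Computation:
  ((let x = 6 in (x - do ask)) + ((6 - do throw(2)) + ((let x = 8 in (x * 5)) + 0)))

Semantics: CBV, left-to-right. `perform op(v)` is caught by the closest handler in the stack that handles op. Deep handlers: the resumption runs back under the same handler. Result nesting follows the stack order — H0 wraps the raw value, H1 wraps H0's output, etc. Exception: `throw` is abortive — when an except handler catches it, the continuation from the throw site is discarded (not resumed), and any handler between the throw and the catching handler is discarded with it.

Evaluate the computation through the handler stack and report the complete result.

Evaluation trace:
ask @ H1 ⇒ 7
throw(2) @ H0 caught ⇒ 17
H1 returns 17
H2 returns [17]
= [17]

Answer: [17]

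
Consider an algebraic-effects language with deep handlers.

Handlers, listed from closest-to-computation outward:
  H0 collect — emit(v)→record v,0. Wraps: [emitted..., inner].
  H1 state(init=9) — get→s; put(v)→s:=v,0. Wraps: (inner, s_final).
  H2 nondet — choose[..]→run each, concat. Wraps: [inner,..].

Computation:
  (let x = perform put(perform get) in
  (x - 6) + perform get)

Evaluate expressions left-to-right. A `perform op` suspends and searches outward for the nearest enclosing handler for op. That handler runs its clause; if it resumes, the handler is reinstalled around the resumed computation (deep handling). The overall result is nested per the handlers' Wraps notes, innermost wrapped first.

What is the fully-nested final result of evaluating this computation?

Step-by-step:
get @ H1 ⇒ 9
put(9) @ H1 ⇒ s:=9
get @ H1 ⇒ 9
H0 returns [3]
H1 returns ([3], 9)
H2 returns [([3], 9)]
= [([3], 9)]

Answer: [([3], 9)]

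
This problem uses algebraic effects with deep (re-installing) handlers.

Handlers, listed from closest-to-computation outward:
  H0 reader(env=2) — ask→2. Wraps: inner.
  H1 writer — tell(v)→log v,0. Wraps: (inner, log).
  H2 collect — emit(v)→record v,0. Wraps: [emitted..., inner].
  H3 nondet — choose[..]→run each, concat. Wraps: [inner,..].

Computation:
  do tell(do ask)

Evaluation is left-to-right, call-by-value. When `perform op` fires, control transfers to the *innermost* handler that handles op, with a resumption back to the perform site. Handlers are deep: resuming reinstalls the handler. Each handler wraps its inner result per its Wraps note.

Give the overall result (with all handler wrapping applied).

Step-by-step:
ask @ H0 ⇒ 2
tell(2) @ H1 ⇒ log+=2
H0 returns 0
H1 returns (0, (2))
H2 returns [(0, (2))]
H3 returns [[(0, (2))]]
= [[(0, (2))]]

Answer: [[(0, (2))]]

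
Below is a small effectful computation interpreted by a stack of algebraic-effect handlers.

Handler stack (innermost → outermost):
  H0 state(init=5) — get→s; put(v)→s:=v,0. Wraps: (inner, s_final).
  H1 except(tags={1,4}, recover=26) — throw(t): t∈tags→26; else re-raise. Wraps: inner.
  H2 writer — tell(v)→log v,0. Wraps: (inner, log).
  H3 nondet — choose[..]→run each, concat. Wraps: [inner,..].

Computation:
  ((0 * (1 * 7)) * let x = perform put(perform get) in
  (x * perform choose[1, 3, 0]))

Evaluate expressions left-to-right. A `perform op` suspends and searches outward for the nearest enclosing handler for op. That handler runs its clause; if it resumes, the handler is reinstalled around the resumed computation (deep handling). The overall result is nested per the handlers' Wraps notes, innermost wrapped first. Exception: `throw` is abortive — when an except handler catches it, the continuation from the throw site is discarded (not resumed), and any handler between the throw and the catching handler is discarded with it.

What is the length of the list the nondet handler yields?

Working:
get @ H0 ⇒ 5
put(5) @ H0 ⇒ s:=5
choose[1, 3, 0] @ H3
  branch[0] choose=1:
    H0 returns (0, 5)
    H1 returns (0, 5)
    H2 returns ((0, 5), ())
    H3 returns [((0, 5), ())]
  branch[1] choose=3:
    H0 returns (0, 5)
    H1 returns (0, 5)
    H2 returns ((0, 5), ())
    H3 returns [((0, 5), ())]
  branch[2] choose=0:
    H0 returns (0, 5)
    H1 returns (0, 5)
    H2 returns ((0, 5), ())
    H3 returns [((0, 5), ())]
= [((0, 5), ()), ((0, 5), ()), ((0, 5), ())]

Answer: 3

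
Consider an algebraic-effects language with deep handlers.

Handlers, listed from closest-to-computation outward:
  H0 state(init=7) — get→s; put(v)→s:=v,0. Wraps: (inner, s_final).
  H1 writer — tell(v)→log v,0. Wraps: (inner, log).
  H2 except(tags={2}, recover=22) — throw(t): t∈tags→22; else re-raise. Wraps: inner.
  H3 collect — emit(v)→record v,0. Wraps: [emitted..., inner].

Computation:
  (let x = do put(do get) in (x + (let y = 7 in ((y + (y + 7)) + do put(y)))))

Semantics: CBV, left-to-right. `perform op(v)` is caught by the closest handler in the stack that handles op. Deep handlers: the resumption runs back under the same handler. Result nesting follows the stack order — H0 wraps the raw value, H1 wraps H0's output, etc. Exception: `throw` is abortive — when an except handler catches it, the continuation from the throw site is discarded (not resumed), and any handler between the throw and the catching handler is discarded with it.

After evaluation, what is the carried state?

Answer: 7

Working:
get @ H0 ⇒ 7
put(7) @ H0 ⇒ s:=7
put(7) @ H0 ⇒ s:=7
H0 returns (21, 7)
H1 returns ((21, 7), ())
H2 returns ((21, 7), ())
H3 returns [((21, 7), ())]
= [((21, 7), ())]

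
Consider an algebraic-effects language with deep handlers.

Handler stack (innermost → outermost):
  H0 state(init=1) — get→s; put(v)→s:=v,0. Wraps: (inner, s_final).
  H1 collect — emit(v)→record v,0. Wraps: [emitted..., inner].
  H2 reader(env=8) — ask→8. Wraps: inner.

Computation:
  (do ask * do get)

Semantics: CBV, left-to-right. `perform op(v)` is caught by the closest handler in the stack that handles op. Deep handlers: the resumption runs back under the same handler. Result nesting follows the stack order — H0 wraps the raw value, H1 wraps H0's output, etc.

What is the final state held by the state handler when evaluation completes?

Step-by-step:
ask @ H2 ⇒ 8
get @ H0 ⇒ 1
H0 returns (8, 1)
H1 returns [(8, 1)]
H2 returns [(8, 1)]
= [(8, 1)]

Answer: 1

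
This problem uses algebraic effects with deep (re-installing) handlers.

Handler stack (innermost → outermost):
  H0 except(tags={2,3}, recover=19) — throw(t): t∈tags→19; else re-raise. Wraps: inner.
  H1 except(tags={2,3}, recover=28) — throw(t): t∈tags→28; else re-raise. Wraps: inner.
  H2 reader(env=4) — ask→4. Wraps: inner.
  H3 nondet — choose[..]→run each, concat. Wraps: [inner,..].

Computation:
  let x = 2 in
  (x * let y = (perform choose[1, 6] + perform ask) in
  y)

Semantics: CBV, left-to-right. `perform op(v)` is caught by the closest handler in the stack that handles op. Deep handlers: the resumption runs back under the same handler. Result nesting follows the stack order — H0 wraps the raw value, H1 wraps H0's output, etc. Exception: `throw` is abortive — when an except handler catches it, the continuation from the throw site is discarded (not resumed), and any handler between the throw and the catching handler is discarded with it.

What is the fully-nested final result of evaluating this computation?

Answer: [10, 20]

Working:
choose[1, 6] @ H3
  branch[0] choose=1:
    ask @ H2 ⇒ 4
    H0 returns 10
    H1 returns 10
    H2 returns 10
    H3 returns [10]
  branch[1] choose=6:
    ask @ H2 ⇒ 4
    H0 returns 20
    H1 returns 20
    H2 returns 20
    H3 returns [20]
= [10, 20]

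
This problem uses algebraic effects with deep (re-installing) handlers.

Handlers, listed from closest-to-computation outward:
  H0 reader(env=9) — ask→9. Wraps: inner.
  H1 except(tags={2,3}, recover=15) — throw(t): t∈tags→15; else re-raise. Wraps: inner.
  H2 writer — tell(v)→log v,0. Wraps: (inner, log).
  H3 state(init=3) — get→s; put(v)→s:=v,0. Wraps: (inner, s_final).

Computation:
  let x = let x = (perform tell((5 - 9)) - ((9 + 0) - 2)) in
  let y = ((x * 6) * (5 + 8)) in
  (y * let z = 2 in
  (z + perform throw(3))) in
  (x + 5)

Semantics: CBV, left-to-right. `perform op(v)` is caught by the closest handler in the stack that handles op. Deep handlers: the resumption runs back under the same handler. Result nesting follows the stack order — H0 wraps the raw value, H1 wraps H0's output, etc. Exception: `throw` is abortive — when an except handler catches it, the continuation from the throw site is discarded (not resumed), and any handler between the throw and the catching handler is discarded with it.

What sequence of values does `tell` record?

Answer: (-4)

Step-by-step:
tell(-4) @ H2 ⇒ log+=-4
throw(3) @ H1 caught ⇒ 15
H2 returns (15, (-4))
H3 returns ((15, (-4)), 3)
= ((15, (-4)), 3)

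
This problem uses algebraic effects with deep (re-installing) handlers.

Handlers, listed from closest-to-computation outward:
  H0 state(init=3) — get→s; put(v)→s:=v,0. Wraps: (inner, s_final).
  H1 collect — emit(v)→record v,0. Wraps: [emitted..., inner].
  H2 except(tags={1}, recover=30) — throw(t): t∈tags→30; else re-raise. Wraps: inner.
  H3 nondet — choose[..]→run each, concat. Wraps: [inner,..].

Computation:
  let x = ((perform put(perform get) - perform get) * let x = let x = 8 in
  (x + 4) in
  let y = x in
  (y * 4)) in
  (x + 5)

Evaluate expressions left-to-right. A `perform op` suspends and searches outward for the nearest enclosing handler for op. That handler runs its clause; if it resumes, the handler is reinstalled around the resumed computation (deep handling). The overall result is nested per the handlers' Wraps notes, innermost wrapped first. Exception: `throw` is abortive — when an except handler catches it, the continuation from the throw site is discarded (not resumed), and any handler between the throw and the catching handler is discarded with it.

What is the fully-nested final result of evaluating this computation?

Step-by-step:
get @ H0 ⇒ 3
put(3) @ H0 ⇒ s:=3
get @ H0 ⇒ 3
H0 returns (-139, 3)
H1 returns [(-139, 3)]
H2 returns [(-139, 3)]
H3 returns [[(-139, 3)]]
= [[(-139, 3)]]

Answer: [[(-139, 3)]]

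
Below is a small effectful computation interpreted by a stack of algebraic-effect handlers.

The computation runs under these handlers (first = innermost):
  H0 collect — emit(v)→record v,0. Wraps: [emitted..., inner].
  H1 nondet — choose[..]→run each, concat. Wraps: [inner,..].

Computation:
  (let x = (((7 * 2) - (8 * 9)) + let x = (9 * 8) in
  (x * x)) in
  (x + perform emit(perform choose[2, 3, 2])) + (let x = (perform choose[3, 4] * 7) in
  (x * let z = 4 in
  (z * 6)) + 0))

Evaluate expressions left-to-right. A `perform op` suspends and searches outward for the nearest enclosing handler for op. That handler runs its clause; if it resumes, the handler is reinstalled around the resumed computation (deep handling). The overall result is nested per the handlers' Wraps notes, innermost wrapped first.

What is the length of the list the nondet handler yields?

Evaluation trace:
choose[2, 3, 2] @ H1
  branch[0] choose=2:
    emit(2) @ H0 ⇒ out+=2
    choose[3, 4] @ H1
      branch[0] choose=3:
        H0 returns [2, 5630]
        H1 returns [[2, 5630]]
      branch[1] choose=4:
        H0 returns [2, 5798]
        H1 returns [[2, 5798]]
  branch[1] choose=3:
    emit(3) @ H0 ⇒ out+=3
    choose[3, 4] @ H1
      branch[0] choose=3:
        H0 returns [3, 5630]
        H1 returns [[3, 5630]]
      branch[1] choose=4:
        H0 returns [3, 5798]
        H1 returns [[3, 5798]]
  branch[2] choose=2:
    emit(2) @ H0 ⇒ out+=2
    choose[3, 4] @ H1
      branch[0] choose=3:
        H0 returns [2, 5630]
        H1 returns [[2, 5630]]
      branch[1] choose=4:
        H0 returns [2, 5798]
        H1 returns [[2, 5798]]
= [[2, 5630], [2, 5798], [3, 5630], [3, 5798], [2, 5630], [2, 5798]]

Answer: 6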